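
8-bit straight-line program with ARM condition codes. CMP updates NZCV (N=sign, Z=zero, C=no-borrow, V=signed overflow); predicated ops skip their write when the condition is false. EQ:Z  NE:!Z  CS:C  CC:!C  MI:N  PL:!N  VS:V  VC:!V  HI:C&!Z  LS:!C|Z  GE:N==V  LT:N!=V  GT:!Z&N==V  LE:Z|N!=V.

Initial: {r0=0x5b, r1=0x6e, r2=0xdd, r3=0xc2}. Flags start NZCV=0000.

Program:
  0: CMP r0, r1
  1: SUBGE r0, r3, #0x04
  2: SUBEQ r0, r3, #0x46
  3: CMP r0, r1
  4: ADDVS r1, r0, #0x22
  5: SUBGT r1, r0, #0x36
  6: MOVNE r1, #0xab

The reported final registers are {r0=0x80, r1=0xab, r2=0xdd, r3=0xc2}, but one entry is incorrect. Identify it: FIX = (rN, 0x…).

0: ✓ CMP  NZCV=1000
1: · SUBGE
2: · SUBEQ
3: ✓ CMP  NZCV=1000
4: · ADDVS
5: · SUBGT
6: ✓ MOVNE  r1←0xab

FIX = (r0, 0x5b)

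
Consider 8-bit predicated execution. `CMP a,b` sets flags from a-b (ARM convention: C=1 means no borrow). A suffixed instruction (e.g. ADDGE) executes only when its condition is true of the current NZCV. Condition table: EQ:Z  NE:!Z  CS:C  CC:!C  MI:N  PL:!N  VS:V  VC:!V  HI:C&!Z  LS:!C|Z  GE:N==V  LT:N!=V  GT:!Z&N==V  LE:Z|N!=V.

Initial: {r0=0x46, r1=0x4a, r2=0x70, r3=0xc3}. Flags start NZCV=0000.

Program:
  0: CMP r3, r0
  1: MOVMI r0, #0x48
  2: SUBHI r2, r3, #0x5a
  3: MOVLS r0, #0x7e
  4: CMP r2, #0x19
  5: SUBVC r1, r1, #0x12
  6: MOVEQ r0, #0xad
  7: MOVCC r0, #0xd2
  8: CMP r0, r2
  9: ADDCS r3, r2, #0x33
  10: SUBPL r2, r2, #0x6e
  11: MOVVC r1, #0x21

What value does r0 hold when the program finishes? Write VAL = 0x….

[0] flags=0011 → (cmp)
[1] flags=0011 MI?F → skip
[2] flags=0011 HI?T → r2=0x69
[3] flags=0011 LS?F → skip
[4] flags=0010 → (cmp)
[5] flags=0010 VC?T → r1=0x38
[6] flags=0010 EQ?F → skip
[7] flags=0010 CC?F → skip
[8] flags=1000 → (cmp)
[9] flags=1000 CS?F → skip
[10] flags=1000 PL?F → skip
[11] flags=1000 VC?T → r1=0x21

VAL = 0x46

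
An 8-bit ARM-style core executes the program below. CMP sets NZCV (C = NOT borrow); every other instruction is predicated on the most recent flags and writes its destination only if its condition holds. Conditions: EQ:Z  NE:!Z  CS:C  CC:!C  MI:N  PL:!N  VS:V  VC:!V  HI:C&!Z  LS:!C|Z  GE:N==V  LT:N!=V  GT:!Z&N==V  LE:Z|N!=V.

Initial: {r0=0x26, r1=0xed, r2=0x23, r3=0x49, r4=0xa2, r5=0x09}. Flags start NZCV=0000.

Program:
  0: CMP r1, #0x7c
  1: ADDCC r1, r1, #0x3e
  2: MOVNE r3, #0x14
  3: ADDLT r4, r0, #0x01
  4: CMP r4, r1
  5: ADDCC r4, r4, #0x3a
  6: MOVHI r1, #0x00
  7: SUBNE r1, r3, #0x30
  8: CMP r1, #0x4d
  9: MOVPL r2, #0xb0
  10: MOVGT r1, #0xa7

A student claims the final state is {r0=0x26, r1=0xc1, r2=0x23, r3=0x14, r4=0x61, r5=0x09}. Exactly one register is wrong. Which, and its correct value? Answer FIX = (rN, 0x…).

FIX = (r1, 0xe4)

[0] flags=0011 → (cmp)
[1] flags=0011 CC?F → skip
[2] flags=0011 NE?T → r3=0x14
[3] flags=0011 LT?T → r4=0x27
[4] flags=0000 → (cmp)
[5] flags=0000 CC?T → r4=0x61
[6] flags=0000 HI?F → skip
[7] flags=0000 NE?T → r1=0xe4
[8] flags=1010 → (cmp)
[9] flags=1010 PL?F → skip
[10] flags=1010 GT?F → skip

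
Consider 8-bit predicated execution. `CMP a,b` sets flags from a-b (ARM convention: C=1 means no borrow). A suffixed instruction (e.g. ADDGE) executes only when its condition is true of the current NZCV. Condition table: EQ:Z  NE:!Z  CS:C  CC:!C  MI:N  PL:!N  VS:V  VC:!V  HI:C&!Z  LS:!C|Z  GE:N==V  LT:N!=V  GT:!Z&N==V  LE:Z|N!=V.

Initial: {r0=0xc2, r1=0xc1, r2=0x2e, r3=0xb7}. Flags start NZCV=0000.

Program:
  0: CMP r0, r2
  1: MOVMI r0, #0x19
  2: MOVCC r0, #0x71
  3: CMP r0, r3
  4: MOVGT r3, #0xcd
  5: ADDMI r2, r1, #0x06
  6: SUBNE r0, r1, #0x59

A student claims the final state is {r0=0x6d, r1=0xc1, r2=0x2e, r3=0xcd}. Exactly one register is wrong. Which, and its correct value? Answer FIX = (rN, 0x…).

FIX = (r0, 0x68)

[0] flags=1010 → (cmp)
[1] flags=1010 MI?T → r0=0x19
[2] flags=1010 CC?F → skip
[3] flags=0000 → (cmp)
[4] flags=0000 GT?T → r3=0xcd
[5] flags=0000 MI?F → skip
[6] flags=0000 NE?T → r0=0x68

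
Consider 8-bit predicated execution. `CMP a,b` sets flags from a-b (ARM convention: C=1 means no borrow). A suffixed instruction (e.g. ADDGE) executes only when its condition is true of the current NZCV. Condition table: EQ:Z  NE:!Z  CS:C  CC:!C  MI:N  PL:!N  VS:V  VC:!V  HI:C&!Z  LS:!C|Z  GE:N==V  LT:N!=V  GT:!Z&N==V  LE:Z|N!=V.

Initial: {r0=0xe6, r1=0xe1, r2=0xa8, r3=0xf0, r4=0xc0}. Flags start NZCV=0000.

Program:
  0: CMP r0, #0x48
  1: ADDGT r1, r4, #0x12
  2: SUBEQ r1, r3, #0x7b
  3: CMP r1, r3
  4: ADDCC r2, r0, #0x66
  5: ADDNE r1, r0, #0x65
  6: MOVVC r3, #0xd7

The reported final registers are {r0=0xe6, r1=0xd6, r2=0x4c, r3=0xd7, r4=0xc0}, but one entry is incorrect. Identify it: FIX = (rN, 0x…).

FIX = (r1, 0x4b)

[0] flags=1010 → (cmp)
[1] flags=1010 GT?F → skip
[2] flags=1010 EQ?F → skip
[3] flags=1000 → (cmp)
[4] flags=1000 CC?T → r2=0x4c
[5] flags=1000 NE?T → r1=0x4b
[6] flags=1000 VC?T → r3=0xd7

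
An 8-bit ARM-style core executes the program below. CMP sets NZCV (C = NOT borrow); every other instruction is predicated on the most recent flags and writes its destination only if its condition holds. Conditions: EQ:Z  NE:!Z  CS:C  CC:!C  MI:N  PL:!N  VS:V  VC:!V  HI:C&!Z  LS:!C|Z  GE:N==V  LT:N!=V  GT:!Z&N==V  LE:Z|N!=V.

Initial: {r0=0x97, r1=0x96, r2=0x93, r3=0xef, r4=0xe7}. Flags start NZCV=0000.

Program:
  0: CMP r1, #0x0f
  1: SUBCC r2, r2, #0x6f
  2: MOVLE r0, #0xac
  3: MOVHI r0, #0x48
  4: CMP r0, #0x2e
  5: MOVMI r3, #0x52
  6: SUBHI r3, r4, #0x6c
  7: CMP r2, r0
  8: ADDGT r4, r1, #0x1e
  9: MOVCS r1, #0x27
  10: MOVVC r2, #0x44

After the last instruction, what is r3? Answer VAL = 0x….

[0] flags=1010 → (cmp)
[1] flags=1010 CC?F → skip
[2] flags=1010 LE?T → r0=0xac
[3] flags=1010 HI?T → r0=0x48
[4] flags=0010 → (cmp)
[5] flags=0010 MI?F → skip
[6] flags=0010 HI?T → r3=0x7b
[7] flags=0011 → (cmp)
[8] flags=0011 GT?F → skip
[9] flags=0011 CS?T → r1=0x27
[10] flags=0011 VC?F → skip

VAL = 0x7b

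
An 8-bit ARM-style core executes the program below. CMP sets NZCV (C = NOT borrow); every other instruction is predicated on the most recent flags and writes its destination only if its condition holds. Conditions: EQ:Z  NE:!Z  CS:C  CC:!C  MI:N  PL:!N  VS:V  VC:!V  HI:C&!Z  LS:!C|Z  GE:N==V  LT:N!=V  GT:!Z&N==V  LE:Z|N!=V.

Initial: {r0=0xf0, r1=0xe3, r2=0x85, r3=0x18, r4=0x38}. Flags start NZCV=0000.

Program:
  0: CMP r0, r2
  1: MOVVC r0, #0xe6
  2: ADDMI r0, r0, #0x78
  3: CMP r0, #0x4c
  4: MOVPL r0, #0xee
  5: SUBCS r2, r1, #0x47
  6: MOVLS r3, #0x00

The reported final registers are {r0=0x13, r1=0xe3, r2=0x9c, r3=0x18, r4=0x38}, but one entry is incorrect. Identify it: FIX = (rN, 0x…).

FIX = (r0, 0xe6)

[0] flags=0010 → (cmp)
[1] flags=0010 VC?T → r0=0xe6
[2] flags=0010 MI?F → skip
[3] flags=1010 → (cmp)
[4] flags=1010 PL?F → skip
[5] flags=1010 CS?T → r2=0x9c
[6] flags=1010 LS?F → skip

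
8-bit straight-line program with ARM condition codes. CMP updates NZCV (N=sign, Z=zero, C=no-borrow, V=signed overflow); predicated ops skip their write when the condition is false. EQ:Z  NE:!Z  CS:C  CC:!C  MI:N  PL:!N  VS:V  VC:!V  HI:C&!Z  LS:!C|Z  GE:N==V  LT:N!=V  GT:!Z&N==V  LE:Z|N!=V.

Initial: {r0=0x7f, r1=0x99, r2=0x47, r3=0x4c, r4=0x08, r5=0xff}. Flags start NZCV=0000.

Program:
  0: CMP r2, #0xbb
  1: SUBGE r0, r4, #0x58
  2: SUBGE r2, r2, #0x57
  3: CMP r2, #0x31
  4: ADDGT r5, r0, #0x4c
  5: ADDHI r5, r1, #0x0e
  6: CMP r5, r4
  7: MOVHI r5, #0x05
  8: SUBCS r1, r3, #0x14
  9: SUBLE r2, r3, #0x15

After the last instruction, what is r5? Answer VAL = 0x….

0: ✓ CMP  NZCV=1001
1: ✓ SUBGE  r0←0xb0
2: ✓ SUBGE  r2←0xf0
3: ✓ CMP  NZCV=1010
4: · ADDGT
5: ✓ ADDHI  r5←0xa7
6: ✓ CMP  NZCV=1010
7: ✓ MOVHI  r5←0x05
8: ✓ SUBCS  r1←0x38
9: ✓ SUBLE  r2←0x37

VAL = 0x05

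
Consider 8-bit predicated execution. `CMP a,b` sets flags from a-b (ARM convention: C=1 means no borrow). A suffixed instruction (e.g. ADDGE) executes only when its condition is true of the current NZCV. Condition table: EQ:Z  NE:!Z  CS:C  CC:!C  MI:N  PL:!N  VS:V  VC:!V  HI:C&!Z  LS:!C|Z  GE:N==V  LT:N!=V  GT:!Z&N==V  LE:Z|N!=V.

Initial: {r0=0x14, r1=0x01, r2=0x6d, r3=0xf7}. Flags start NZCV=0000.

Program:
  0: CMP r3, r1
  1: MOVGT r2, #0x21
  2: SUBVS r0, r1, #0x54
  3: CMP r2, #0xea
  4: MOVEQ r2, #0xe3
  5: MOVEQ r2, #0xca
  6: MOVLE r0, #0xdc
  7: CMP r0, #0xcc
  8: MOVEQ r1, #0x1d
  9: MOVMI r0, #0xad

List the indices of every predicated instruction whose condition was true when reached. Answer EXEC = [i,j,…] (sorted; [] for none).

EXEC = []

[0] flags=1010 → (cmp)
[1] flags=1010 GT?F → skip
[2] flags=1010 VS?F → skip
[3] flags=1001 → (cmp)
[4] flags=1001 EQ?F → skip
[5] flags=1001 EQ?F → skip
[6] flags=1001 LE?F → skip
[7] flags=0000 → (cmp)
[8] flags=0000 EQ?F → skip
[9] flags=0000 MI?F → skip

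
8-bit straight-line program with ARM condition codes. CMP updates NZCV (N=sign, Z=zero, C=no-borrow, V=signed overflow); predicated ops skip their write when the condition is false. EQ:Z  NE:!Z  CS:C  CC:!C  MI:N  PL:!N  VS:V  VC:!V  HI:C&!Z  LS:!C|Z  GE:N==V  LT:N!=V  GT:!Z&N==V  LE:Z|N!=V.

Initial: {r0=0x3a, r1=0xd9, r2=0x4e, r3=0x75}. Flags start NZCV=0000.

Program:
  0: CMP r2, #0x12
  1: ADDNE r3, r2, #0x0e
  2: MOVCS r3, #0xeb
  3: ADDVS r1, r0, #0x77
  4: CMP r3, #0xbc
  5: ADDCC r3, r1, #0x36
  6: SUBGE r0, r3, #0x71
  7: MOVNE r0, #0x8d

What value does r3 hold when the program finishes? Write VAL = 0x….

0: ✓ CMP  NZCV=0010
1: ✓ ADDNE  r3←0x5c
2: ✓ MOVCS  r3←0xeb
3: · ADDVS
4: ✓ CMP  NZCV=0010
5: · ADDCC
6: ✓ SUBGE  r0←0x7a
7: ✓ MOVNE  r0←0x8d

VAL = 0xeb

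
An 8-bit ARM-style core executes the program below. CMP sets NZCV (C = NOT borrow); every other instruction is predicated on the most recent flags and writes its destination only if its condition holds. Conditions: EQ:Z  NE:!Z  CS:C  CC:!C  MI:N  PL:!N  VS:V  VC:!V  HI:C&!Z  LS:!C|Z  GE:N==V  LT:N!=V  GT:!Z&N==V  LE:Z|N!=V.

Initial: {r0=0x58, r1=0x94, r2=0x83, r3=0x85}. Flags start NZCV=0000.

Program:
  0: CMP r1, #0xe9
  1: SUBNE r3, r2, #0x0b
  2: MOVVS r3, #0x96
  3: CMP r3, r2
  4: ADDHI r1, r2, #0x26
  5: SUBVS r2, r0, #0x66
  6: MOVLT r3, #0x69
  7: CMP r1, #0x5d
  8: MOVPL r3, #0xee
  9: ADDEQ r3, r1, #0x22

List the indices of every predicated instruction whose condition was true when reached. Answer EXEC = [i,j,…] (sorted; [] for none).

EXEC = [1,5,8]

[0] flags=1000 → (cmp)
[1] flags=1000 NE?T → r3=0x78
[2] flags=1000 VS?F → skip
[3] flags=1001 → (cmp)
[4] flags=1001 HI?F → skip
[5] flags=1001 VS?T → r2=0xf2
[6] flags=1001 LT?F → skip
[7] flags=0011 → (cmp)
[8] flags=0011 PL?T → r3=0xee
[9] flags=0011 EQ?F → skip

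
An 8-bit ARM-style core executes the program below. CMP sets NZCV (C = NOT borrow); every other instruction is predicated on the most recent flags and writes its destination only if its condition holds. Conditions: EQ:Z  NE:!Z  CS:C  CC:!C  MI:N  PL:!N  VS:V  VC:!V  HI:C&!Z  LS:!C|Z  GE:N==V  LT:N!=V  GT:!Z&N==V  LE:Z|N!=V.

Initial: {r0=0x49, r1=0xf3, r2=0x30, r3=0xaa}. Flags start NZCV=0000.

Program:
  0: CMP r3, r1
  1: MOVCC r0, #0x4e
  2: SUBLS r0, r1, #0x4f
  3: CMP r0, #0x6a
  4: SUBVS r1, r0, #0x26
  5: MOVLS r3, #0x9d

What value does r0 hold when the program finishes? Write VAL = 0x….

VAL = 0xa4

0: ✓ CMP  NZCV=1000
1: ✓ MOVCC  r0←0x4e
2: ✓ SUBLS  r0←0xa4
3: ✓ CMP  NZCV=0011
4: ✓ SUBVS  r1←0x7e
5: · MOVLS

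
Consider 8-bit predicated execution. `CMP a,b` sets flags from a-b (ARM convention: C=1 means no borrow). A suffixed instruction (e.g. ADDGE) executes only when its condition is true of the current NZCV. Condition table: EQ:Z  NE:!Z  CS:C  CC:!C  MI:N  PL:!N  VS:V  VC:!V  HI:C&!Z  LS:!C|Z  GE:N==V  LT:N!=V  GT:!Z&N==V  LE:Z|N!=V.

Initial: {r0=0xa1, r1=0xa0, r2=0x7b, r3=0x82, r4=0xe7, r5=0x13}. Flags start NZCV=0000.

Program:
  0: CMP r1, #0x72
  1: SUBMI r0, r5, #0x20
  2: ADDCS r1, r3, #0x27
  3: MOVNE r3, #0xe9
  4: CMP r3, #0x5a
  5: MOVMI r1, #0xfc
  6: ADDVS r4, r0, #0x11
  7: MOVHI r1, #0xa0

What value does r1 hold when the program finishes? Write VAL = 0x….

[0] flags=0011 → (cmp)
[1] flags=0011 MI?F → skip
[2] flags=0011 CS?T → r1=0xa9
[3] flags=0011 NE?T → r3=0xe9
[4] flags=1010 → (cmp)
[5] flags=1010 MI?T → r1=0xfc
[6] flags=1010 VS?F → skip
[7] flags=1010 HI?T → r1=0xa0

VAL = 0xa0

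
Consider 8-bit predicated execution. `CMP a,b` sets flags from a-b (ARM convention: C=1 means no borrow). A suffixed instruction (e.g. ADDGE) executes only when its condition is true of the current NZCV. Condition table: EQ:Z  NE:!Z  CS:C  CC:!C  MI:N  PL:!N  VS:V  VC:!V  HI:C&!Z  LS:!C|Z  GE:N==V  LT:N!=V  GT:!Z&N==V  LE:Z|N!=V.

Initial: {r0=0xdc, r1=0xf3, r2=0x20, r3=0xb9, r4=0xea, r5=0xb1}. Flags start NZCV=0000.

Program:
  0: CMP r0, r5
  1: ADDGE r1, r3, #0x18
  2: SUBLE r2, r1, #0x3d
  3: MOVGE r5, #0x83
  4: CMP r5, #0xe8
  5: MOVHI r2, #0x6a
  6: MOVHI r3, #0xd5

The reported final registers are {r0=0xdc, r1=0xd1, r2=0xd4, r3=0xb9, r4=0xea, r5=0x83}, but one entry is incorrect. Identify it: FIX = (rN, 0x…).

FIX = (r2, 0x20)

[0] flags=0010 → (cmp)
[1] flags=0010 GE?T → r1=0xd1
[2] flags=0010 LE?F → skip
[3] flags=0010 GE?T → r5=0x83
[4] flags=1000 → (cmp)
[5] flags=1000 HI?F → skip
[6] flags=1000 HI?F → skip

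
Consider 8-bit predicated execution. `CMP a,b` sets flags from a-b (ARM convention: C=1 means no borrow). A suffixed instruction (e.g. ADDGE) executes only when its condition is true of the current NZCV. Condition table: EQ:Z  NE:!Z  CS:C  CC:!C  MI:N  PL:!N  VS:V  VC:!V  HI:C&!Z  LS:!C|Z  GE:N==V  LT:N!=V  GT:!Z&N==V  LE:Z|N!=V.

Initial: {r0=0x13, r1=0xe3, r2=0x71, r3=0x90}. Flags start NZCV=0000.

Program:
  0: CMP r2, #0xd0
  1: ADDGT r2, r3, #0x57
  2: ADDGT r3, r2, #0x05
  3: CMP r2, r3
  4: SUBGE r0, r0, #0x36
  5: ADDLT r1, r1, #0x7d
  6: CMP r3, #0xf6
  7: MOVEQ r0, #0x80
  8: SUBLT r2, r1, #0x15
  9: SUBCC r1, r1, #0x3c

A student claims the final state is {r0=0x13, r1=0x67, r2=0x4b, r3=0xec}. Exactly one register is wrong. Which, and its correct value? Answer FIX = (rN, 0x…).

[0] flags=1001 → (cmp)
[1] flags=1001 GT?T → r2=0xe7
[2] flags=1001 GT?T → r3=0xec
[3] flags=1000 → (cmp)
[4] flags=1000 GE?F → skip
[5] flags=1000 LT?T → r1=0x60
[6] flags=1000 → (cmp)
[7] flags=1000 EQ?F → skip
[8] flags=1000 LT?T → r2=0x4b
[9] flags=1000 CC?T → r1=0x24

FIX = (r1, 0x24)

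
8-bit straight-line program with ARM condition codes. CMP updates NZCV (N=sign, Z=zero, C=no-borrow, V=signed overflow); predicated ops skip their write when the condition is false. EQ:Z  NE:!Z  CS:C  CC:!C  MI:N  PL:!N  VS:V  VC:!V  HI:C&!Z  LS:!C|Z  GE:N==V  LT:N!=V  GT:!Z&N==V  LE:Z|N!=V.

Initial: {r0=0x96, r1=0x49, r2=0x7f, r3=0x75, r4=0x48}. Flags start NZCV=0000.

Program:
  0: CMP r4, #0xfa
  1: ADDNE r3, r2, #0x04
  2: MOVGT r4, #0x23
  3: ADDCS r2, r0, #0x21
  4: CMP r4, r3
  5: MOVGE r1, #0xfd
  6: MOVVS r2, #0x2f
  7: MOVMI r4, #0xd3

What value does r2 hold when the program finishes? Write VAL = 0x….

VAL = 0x2f

[0] flags=0000 → (cmp)
[1] flags=0000 NE?T → r3=0x83
[2] flags=0000 GT?T → r4=0x23
[3] flags=0000 CS?F → skip
[4] flags=1001 → (cmp)
[5] flags=1001 GE?T → r1=0xfd
[6] flags=1001 VS?T → r2=0x2f
[7] flags=1001 MI?T → r4=0xd3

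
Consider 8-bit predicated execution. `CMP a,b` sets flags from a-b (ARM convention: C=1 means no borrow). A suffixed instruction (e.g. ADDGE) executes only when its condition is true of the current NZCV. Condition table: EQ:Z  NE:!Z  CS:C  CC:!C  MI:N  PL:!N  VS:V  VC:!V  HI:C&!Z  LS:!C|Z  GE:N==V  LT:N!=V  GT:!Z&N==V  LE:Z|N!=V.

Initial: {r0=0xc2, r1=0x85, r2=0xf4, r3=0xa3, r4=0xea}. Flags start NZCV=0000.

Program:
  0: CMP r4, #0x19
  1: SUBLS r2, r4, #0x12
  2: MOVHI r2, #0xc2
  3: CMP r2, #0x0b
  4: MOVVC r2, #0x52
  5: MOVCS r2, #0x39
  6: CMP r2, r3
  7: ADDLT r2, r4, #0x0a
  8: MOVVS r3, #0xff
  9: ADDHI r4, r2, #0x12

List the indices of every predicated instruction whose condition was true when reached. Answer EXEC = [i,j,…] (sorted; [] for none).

EXEC = [2,4,5,8]

[0] flags=1010 → (cmp)
[1] flags=1010 LS?F → skip
[2] flags=1010 HI?T → r2=0xc2
[3] flags=1010 → (cmp)
[4] flags=1010 VC?T → r2=0x52
[5] flags=1010 CS?T → r2=0x39
[6] flags=1001 → (cmp)
[7] flags=1001 LT?F → skip
[8] flags=1001 VS?T → r3=0xff
[9] flags=1001 HI?F → skip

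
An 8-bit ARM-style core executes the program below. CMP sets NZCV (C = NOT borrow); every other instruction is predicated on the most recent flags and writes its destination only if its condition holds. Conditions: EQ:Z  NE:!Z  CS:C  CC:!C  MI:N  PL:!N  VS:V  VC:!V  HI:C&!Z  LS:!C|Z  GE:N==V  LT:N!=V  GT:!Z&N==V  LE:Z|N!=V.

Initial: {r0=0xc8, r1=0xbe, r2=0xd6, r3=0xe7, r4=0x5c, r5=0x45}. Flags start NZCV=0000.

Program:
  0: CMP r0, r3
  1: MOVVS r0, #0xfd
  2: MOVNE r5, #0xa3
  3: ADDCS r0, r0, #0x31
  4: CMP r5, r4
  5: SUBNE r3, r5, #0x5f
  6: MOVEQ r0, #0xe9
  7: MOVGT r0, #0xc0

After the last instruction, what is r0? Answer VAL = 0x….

VAL = 0xc8

0: ✓ CMP  NZCV=1000
1: · MOVVS
2: ✓ MOVNE  r5←0xa3
3: · ADDCS
4: ✓ CMP  NZCV=0011
5: ✓ SUBNE  r3←0x44
6: · MOVEQ
7: · MOVGT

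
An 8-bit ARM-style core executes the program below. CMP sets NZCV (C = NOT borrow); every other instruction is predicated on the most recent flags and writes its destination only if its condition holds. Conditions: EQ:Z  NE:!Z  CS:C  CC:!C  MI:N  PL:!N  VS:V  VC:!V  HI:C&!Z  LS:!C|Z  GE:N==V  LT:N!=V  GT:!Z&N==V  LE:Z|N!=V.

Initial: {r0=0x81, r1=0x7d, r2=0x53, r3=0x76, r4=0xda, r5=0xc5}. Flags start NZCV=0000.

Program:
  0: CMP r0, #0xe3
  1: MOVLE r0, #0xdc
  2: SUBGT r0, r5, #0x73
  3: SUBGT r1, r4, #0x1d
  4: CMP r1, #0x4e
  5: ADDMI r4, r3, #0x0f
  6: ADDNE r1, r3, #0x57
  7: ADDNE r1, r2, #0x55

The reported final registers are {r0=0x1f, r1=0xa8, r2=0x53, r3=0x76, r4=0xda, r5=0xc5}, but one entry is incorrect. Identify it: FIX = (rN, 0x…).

FIX = (r0, 0xdc)

[0] flags=1000 → (cmp)
[1] flags=1000 LE?T → r0=0xdc
[2] flags=1000 GT?F → skip
[3] flags=1000 GT?F → skip
[4] flags=0010 → (cmp)
[5] flags=0010 MI?F → skip
[6] flags=0010 NE?T → r1=0xcd
[7] flags=0010 NE?T → r1=0xa8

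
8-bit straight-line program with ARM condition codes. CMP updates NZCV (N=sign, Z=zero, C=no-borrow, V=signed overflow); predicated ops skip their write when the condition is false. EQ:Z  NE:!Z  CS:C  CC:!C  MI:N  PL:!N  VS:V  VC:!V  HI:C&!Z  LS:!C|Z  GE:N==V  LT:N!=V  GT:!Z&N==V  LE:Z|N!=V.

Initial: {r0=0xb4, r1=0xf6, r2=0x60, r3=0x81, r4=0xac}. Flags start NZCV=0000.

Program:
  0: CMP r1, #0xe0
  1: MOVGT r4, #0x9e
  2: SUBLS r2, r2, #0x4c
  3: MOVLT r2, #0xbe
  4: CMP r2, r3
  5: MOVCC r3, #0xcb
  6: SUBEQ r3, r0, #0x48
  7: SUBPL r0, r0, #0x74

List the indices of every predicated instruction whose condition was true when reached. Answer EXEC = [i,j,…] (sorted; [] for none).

EXEC = [1,5]

0: ✓ CMP  NZCV=0010
1: ✓ MOVGT  r4←0x9e
2: · SUBLS
3: · MOVLT
4: ✓ CMP  NZCV=1001
5: ✓ MOVCC  r3←0xcb
6: · SUBEQ
7: · SUBPL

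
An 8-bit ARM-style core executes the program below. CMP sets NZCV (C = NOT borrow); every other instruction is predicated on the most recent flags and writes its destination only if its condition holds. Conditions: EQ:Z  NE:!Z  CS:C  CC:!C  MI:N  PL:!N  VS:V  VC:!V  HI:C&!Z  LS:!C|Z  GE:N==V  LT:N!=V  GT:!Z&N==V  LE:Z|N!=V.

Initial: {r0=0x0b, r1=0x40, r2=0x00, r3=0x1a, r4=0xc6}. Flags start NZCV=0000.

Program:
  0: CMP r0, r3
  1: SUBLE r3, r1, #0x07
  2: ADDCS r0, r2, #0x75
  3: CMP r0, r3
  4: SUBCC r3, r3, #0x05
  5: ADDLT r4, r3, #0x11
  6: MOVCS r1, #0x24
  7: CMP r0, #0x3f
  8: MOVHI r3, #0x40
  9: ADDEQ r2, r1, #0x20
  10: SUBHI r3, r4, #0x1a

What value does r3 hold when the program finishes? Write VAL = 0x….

0: ✓ CMP  NZCV=1000
1: ✓ SUBLE  r3←0x39
2: · ADDCS
3: ✓ CMP  NZCV=1000
4: ✓ SUBCC  r3←0x34
5: ✓ ADDLT  r4←0x45
6: · MOVCS
7: ✓ CMP  NZCV=1000
8: · MOVHI
9: · ADDEQ
10: · SUBHI

VAL = 0x34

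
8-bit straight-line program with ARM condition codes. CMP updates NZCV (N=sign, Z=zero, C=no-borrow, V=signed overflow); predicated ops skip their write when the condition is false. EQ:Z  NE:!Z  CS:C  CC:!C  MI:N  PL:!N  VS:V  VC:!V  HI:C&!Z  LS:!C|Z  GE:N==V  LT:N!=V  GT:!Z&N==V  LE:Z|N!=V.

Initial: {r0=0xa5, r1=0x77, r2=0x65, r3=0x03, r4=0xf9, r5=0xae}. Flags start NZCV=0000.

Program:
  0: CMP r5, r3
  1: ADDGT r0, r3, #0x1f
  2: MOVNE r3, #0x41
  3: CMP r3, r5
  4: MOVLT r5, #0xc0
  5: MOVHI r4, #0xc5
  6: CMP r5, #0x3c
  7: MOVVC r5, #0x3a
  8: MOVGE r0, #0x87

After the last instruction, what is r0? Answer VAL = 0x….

VAL = 0xa5

[0] flags=1010 → (cmp)
[1] flags=1010 GT?F → skip
[2] flags=1010 NE?T → r3=0x41
[3] flags=1001 → (cmp)
[4] flags=1001 LT?F → skip
[5] flags=1001 HI?F → skip
[6] flags=0011 → (cmp)
[7] flags=0011 VC?F → skip
[8] flags=0011 GE?F → skip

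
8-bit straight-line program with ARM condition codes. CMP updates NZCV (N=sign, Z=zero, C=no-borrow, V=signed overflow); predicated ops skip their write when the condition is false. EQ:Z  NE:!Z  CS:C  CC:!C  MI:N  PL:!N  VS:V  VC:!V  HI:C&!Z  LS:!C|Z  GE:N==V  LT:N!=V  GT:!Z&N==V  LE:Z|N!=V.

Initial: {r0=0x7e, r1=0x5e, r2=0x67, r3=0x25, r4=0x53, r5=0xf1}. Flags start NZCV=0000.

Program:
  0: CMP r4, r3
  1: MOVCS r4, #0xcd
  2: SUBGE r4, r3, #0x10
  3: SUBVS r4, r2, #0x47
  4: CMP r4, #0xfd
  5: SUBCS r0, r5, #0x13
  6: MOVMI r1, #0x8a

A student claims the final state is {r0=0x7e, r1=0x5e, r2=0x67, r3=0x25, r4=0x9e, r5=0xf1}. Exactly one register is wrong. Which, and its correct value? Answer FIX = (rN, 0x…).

FIX = (r4, 0x15)

0: ✓ CMP  NZCV=0010
1: ✓ MOVCS  r4←0xcd
2: ✓ SUBGE  r4←0x15
3: · SUBVS
4: ✓ CMP  NZCV=0000
5: · SUBCS
6: · MOVMI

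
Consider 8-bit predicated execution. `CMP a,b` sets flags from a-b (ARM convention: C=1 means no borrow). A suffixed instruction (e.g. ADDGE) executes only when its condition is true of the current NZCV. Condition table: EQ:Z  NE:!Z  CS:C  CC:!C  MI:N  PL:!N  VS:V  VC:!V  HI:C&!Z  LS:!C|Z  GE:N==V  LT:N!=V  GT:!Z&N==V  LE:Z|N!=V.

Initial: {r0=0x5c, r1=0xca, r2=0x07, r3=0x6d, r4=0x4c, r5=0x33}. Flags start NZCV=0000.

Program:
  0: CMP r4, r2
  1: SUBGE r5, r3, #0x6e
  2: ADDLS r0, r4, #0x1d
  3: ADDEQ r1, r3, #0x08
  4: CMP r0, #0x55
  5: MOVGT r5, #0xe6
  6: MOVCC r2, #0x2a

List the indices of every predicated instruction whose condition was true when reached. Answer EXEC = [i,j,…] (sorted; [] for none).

EXEC = [1,5]

0: ✓ CMP  NZCV=0010
1: ✓ SUBGE  r5←0xff
2: · ADDLS
3: · ADDEQ
4: ✓ CMP  NZCV=0010
5: ✓ MOVGT  r5←0xe6
6: · MOVCC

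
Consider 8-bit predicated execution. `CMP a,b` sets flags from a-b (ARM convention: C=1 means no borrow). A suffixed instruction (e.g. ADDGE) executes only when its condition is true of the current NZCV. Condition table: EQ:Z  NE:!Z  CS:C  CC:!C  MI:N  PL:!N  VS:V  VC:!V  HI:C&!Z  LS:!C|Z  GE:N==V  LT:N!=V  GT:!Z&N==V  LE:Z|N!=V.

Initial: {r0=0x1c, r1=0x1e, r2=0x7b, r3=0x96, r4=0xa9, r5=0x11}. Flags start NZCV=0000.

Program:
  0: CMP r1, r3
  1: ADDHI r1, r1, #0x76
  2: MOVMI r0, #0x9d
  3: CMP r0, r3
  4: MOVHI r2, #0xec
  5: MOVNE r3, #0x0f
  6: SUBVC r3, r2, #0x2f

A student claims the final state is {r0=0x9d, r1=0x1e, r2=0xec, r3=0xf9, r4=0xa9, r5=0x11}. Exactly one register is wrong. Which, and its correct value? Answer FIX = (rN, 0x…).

FIX = (r3, 0xbd)

[0] flags=1001 → (cmp)
[1] flags=1001 HI?F → skip
[2] flags=1001 MI?T → r0=0x9d
[3] flags=0010 → (cmp)
[4] flags=0010 HI?T → r2=0xec
[5] flags=0010 NE?T → r3=0x0f
[6] flags=0010 VC?T → r3=0xbd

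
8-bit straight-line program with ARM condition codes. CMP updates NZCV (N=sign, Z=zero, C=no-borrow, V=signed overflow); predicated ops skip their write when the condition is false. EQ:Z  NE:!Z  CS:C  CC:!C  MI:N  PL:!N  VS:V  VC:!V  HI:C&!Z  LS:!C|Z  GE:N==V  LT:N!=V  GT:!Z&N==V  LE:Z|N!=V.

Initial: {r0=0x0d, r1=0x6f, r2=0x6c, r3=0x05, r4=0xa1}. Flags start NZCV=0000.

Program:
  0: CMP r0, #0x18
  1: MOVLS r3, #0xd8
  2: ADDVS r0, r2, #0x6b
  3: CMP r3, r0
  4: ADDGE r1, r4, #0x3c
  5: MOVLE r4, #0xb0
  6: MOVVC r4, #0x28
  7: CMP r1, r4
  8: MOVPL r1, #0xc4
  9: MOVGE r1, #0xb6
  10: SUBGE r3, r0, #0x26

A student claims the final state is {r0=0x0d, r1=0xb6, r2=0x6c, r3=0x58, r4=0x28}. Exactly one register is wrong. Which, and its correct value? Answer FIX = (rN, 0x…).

[0] flags=1000 → (cmp)
[1] flags=1000 LS?T → r3=0xd8
[2] flags=1000 VS?F → skip
[3] flags=1010 → (cmp)
[4] flags=1010 GE?F → skip
[5] flags=1010 LE?T → r4=0xb0
[6] flags=1010 VC?T → r4=0x28
[7] flags=0010 → (cmp)
[8] flags=0010 PL?T → r1=0xc4
[9] flags=0010 GE?T → r1=0xb6
[10] flags=0010 GE?T → r3=0xe7

FIX = (r3, 0xe7)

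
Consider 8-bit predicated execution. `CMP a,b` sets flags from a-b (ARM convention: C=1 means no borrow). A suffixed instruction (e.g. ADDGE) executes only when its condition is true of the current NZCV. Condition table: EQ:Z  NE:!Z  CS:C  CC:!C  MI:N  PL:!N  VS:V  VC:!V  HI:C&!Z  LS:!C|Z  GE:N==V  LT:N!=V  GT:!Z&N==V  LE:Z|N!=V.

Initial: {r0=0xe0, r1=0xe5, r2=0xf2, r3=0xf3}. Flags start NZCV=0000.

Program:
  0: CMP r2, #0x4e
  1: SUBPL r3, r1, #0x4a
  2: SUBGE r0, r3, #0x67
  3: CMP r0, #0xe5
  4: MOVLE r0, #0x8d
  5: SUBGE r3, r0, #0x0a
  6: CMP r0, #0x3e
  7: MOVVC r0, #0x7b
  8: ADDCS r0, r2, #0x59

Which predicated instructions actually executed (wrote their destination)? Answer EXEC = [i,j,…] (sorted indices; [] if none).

EXEC = [4,8]

0: ✓ CMP  NZCV=1010
1: · SUBPL
2: · SUBGE
3: ✓ CMP  NZCV=1000
4: ✓ MOVLE  r0←0x8d
5: · SUBGE
6: ✓ CMP  NZCV=0011
7: · MOVVC
8: ✓ ADDCS  r0←0x4b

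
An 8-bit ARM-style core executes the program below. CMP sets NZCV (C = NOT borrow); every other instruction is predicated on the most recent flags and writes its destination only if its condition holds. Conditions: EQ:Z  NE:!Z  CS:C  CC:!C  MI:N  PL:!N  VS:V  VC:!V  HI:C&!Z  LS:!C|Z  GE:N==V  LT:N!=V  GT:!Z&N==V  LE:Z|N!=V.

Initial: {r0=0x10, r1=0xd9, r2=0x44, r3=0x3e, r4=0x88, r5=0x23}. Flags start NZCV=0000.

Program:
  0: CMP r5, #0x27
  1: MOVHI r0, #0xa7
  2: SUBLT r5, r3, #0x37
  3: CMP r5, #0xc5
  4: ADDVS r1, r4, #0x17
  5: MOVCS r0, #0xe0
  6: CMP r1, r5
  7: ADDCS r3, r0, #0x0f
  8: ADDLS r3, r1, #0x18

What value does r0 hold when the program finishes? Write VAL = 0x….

VAL = 0x10

[0] flags=1000 → (cmp)
[1] flags=1000 HI?F → skip
[2] flags=1000 LT?T → r5=0x07
[3] flags=0000 → (cmp)
[4] flags=0000 VS?F → skip
[5] flags=0000 CS?F → skip
[6] flags=1010 → (cmp)
[7] flags=1010 CS?T → r3=0x1f
[8] flags=1010 LS?F → skip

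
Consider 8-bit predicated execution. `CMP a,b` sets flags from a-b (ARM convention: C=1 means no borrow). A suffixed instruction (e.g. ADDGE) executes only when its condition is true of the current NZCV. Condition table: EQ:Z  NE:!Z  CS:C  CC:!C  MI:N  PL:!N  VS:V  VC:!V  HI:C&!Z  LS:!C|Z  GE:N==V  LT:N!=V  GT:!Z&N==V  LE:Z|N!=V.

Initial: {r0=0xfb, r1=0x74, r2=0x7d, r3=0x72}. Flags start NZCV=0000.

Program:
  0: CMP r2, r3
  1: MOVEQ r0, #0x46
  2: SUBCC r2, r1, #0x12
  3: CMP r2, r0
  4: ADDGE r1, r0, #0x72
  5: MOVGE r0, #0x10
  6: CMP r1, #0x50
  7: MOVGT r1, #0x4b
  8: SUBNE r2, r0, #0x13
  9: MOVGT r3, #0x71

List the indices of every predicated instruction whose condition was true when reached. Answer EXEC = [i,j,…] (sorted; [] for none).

EXEC = [4,5,7,8,9]

0: ✓ CMP  NZCV=0010
1: · MOVEQ
2: · SUBCC
3: ✓ CMP  NZCV=1001
4: ✓ ADDGE  r1←0x6d
5: ✓ MOVGE  r0←0x10
6: ✓ CMP  NZCV=0010
7: ✓ MOVGT  r1←0x4b
8: ✓ SUBNE  r2←0xfd
9: ✓ MOVGT  r3←0x71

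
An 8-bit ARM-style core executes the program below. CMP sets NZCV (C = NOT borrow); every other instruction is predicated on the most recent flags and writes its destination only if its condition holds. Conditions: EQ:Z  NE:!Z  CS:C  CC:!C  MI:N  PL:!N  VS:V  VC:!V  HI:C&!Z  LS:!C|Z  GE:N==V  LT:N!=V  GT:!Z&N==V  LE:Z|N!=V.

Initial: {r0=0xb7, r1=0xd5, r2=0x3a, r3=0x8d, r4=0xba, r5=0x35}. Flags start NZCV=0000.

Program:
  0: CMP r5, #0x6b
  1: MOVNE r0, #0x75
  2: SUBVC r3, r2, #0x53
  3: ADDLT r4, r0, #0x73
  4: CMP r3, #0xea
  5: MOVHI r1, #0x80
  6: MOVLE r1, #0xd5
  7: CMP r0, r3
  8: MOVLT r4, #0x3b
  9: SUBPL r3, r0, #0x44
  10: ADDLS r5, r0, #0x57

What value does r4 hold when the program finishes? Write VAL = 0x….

VAL = 0xe8

[0] flags=1000 → (cmp)
[1] flags=1000 NE?T → r0=0x75
[2] flags=1000 VC?T → r3=0xe7
[3] flags=1000 LT?T → r4=0xe8
[4] flags=1000 → (cmp)
[5] flags=1000 HI?F → skip
[6] flags=1000 LE?T → r1=0xd5
[7] flags=1001 → (cmp)
[8] flags=1001 LT?F → skip
[9] flags=1001 PL?F → skip
[10] flags=1001 LS?T → r5=0xcc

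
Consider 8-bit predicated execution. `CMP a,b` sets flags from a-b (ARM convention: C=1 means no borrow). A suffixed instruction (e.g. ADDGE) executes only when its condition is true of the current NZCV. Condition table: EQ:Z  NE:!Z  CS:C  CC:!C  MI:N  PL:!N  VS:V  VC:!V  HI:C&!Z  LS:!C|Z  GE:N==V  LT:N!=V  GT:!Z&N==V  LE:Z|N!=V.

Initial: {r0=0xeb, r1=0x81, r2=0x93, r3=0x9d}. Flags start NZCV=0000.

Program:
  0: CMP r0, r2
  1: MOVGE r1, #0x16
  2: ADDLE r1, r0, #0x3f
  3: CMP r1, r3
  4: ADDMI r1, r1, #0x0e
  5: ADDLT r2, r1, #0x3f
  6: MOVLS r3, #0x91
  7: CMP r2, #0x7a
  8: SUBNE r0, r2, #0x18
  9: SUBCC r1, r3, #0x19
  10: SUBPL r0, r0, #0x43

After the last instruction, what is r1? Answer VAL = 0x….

VAL = 0x16

0: ✓ CMP  NZCV=0010
1: ✓ MOVGE  r1←0x16
2: · ADDLE
3: ✓ CMP  NZCV=0000
4: · ADDMI
5: · ADDLT
6: ✓ MOVLS  r3←0x91
7: ✓ CMP  NZCV=0011
8: ✓ SUBNE  r0←0x7b
9: · SUBCC
10: ✓ SUBPL  r0←0x38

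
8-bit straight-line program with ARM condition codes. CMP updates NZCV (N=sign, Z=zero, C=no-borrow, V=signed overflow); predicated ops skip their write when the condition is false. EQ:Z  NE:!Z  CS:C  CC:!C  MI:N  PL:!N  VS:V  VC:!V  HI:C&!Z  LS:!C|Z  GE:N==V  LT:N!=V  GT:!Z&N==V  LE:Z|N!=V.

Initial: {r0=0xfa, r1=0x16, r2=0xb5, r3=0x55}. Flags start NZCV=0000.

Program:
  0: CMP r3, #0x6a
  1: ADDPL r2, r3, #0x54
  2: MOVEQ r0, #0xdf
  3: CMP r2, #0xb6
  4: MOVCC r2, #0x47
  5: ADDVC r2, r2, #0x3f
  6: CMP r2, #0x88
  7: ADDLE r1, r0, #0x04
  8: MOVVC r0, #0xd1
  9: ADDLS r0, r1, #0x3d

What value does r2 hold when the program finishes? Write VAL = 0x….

VAL = 0x86

[0] flags=1000 → (cmp)
[1] flags=1000 PL?F → skip
[2] flags=1000 EQ?F → skip
[3] flags=1000 → (cmp)
[4] flags=1000 CC?T → r2=0x47
[5] flags=1000 VC?T → r2=0x86
[6] flags=1000 → (cmp)
[7] flags=1000 LE?T → r1=0xfe
[8] flags=1000 VC?T → r0=0xd1
[9] flags=1000 LS?T → r0=0x3b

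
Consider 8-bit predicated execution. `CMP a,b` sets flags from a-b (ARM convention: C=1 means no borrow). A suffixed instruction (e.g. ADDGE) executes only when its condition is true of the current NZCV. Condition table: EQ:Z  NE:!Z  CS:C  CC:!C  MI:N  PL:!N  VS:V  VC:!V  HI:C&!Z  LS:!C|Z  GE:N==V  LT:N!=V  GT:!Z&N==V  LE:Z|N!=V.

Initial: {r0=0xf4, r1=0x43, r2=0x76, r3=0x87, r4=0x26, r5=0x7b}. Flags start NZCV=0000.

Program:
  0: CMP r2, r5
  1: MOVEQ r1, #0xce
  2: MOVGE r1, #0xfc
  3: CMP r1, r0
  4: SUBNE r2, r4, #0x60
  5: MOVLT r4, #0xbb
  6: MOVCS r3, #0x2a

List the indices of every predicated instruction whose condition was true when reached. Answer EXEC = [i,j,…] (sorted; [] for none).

0: ✓ CMP  NZCV=1000
1: · MOVEQ
2: · MOVGE
3: ✓ CMP  NZCV=0000
4: ✓ SUBNE  r2←0xc6
5: · MOVLT
6: · MOVCS

EXEC = [4]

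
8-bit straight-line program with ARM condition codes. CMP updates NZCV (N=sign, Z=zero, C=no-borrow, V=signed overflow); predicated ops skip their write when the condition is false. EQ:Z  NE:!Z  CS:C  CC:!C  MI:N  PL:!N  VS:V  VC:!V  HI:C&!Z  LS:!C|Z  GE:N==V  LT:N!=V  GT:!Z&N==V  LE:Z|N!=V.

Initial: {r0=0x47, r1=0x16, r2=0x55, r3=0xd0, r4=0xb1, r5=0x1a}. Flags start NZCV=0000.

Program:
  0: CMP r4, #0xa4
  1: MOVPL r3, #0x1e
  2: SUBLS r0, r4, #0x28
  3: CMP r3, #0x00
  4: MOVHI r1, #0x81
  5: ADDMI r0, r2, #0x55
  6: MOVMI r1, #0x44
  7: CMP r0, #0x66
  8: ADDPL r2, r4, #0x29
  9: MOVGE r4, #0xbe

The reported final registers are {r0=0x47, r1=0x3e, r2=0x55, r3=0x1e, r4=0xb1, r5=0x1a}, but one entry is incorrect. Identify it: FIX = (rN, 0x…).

[0] flags=0010 → (cmp)
[1] flags=0010 PL?T → r3=0x1e
[2] flags=0010 LS?F → skip
[3] flags=0010 → (cmp)
[4] flags=0010 HI?T → r1=0x81
[5] flags=0010 MI?F → skip
[6] flags=0010 MI?F → skip
[7] flags=1000 → (cmp)
[8] flags=1000 PL?F → skip
[9] flags=1000 GE?F → skip

FIX = (r1, 0x81)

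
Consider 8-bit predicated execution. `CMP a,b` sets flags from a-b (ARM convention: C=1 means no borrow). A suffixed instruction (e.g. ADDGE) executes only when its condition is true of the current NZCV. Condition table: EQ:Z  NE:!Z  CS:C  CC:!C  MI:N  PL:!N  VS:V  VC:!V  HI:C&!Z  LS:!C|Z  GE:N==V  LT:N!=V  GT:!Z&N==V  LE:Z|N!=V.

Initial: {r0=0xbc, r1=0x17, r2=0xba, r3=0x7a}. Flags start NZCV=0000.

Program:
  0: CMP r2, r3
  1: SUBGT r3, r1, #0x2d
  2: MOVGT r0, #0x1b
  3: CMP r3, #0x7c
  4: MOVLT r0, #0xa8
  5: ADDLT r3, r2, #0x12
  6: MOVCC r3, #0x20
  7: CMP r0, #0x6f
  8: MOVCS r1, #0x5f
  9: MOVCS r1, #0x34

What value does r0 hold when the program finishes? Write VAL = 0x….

VAL = 0xa8

0: ✓ CMP  NZCV=0011
1: · SUBGT
2: · MOVGT
3: ✓ CMP  NZCV=1000
4: ✓ MOVLT  r0←0xa8
5: ✓ ADDLT  r3←0xcc
6: ✓ MOVCC  r3←0x20
7: ✓ CMP  NZCV=0011
8: ✓ MOVCS  r1←0x5f
9: ✓ MOVCS  r1←0x34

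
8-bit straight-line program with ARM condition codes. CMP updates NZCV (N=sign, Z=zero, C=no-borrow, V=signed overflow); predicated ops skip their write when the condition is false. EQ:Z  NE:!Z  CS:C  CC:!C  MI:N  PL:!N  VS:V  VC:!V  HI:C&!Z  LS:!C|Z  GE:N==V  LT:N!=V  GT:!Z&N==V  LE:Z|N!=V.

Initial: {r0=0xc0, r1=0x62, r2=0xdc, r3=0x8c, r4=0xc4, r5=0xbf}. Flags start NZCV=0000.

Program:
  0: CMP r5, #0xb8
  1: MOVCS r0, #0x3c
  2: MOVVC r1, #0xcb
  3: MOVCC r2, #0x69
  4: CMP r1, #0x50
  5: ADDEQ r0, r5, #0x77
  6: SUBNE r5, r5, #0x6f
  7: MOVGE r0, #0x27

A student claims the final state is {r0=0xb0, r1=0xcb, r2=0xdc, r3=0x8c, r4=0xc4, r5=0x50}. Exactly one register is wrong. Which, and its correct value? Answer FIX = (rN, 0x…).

[0] flags=0010 → (cmp)
[1] flags=0010 CS?T → r0=0x3c
[2] flags=0010 VC?T → r1=0xcb
[3] flags=0010 CC?F → skip
[4] flags=0011 → (cmp)
[5] flags=0011 EQ?F → skip
[6] flags=0011 NE?T → r5=0x50
[7] flags=0011 GE?F → skip

FIX = (r0, 0x3c)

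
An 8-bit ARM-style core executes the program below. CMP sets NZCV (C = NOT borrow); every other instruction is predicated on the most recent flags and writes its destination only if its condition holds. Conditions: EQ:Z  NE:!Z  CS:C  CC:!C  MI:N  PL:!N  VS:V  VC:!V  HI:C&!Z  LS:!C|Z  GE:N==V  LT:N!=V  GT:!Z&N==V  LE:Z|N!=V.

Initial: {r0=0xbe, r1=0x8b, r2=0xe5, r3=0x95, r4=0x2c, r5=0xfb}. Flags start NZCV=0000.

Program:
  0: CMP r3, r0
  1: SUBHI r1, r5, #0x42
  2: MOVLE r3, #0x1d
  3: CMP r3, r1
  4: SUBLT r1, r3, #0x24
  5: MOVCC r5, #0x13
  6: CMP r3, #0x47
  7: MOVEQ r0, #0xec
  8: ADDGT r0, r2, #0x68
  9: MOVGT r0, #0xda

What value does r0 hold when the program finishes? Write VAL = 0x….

VAL = 0xbe

0: ✓ CMP  NZCV=1000
1: · SUBHI
2: ✓ MOVLE  r3←0x1d
3: ✓ CMP  NZCV=1001
4: · SUBLT
5: ✓ MOVCC  r5←0x13
6: ✓ CMP  NZCV=1000
7: · MOVEQ
8: · ADDGT
9: · MOVGT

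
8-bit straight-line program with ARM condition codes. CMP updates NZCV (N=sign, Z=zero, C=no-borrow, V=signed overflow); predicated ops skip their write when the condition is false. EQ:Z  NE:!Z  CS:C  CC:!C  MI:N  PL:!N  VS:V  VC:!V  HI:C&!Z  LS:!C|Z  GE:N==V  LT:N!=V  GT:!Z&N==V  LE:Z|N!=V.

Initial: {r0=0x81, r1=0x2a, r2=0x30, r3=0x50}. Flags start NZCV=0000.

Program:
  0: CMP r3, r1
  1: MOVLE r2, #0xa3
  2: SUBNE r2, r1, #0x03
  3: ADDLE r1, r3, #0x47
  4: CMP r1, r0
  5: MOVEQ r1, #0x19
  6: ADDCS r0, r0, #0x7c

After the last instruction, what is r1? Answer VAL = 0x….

0: ✓ CMP  NZCV=0010
1: · MOVLE
2: ✓ SUBNE  r2←0x27
3: · ADDLE
4: ✓ CMP  NZCV=1001
5: · MOVEQ
6: · ADDCS

VAL = 0x2a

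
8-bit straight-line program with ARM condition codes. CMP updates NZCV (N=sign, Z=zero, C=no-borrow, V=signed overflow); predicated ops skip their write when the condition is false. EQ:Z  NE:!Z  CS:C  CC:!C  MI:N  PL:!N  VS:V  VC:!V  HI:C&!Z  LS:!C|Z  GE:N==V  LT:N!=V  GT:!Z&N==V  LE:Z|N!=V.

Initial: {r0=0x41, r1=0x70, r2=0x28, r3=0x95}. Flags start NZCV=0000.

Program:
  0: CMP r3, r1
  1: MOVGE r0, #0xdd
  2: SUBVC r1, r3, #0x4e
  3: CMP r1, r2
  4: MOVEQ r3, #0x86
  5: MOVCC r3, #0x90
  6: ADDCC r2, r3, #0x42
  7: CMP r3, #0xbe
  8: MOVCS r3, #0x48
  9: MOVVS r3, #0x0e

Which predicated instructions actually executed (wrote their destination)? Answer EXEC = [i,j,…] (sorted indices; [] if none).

EXEC = []

0: ✓ CMP  NZCV=0011
1: · MOVGE
2: · SUBVC
3: ✓ CMP  NZCV=0010
4: · MOVEQ
5: · MOVCC
6: · ADDCC
7: ✓ CMP  NZCV=1000
8: · MOVCS
9: · MOVVS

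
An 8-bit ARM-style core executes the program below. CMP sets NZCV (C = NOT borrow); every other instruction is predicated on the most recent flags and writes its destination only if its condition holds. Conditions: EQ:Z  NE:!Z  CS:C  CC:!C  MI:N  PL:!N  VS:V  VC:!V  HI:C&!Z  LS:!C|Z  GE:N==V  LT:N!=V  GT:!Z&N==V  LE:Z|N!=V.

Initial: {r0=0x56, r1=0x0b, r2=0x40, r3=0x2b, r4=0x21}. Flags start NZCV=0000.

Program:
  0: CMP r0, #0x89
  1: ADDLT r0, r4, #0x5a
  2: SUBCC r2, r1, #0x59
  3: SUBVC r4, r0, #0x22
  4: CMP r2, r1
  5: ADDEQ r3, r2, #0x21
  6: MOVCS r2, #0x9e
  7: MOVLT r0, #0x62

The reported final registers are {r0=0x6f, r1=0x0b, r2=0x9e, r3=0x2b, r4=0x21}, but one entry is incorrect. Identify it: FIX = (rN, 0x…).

0: ✓ CMP  NZCV=1001
1: · ADDLT
2: ✓ SUBCC  r2←0xb2
3: · SUBVC
4: ✓ CMP  NZCV=1010
5: · ADDEQ
6: ✓ MOVCS  r2←0x9e
7: ✓ MOVLT  r0←0x62

FIX = (r0, 0x62)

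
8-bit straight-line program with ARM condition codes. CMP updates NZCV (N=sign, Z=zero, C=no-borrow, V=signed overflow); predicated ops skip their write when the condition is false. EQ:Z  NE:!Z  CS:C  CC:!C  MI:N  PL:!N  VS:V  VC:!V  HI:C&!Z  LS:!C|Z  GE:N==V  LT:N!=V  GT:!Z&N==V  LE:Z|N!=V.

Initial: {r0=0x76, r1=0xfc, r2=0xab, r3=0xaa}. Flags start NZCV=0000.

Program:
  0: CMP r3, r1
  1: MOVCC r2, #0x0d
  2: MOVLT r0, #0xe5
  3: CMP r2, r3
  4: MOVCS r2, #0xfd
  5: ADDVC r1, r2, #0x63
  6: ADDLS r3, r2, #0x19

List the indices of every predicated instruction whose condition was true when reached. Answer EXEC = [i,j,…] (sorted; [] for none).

[0] flags=1000 → (cmp)
[1] flags=1000 CC?T → r2=0x0d
[2] flags=1000 LT?T → r0=0xe5
[3] flags=0000 → (cmp)
[4] flags=0000 CS?F → skip
[5] flags=0000 VC?T → r1=0x70
[6] flags=0000 LS?T → r3=0x26

EXEC = [1,2,5,6]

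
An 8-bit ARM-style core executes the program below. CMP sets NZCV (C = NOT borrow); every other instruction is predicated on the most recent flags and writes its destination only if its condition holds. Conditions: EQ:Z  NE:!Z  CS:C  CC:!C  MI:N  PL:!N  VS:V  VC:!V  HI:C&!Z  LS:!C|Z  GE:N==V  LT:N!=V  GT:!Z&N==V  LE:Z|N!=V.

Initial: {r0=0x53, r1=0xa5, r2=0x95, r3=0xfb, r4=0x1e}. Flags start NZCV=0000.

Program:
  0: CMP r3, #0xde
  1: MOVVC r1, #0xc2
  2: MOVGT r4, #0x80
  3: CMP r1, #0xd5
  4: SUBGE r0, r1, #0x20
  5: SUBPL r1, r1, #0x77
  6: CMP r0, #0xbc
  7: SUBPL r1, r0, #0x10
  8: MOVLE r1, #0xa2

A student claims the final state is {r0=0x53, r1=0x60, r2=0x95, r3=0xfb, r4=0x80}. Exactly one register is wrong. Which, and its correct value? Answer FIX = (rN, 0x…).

[0] flags=0010 → (cmp)
[1] flags=0010 VC?T → r1=0xc2
[2] flags=0010 GT?T → r4=0x80
[3] flags=1000 → (cmp)
[4] flags=1000 GE?F → skip
[5] flags=1000 PL?F → skip
[6] flags=1001 → (cmp)
[7] flags=1001 PL?F → skip
[8] flags=1001 LE?F → skip

FIX = (r1, 0xc2)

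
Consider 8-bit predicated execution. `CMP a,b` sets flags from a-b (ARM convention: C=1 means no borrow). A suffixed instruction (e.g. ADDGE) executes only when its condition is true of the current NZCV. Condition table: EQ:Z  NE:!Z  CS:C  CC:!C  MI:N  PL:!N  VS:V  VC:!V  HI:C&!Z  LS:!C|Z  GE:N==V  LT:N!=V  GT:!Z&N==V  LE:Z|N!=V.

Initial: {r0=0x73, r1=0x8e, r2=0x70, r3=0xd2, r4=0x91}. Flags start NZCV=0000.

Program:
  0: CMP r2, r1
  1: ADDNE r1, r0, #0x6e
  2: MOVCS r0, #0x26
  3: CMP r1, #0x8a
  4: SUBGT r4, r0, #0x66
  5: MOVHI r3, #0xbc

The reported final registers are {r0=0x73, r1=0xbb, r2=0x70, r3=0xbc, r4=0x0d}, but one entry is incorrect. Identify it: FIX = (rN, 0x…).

0: ✓ CMP  NZCV=1001
1: ✓ ADDNE  r1←0xe1
2: · MOVCS
3: ✓ CMP  NZCV=0010
4: ✓ SUBGT  r4←0x0d
5: ✓ MOVHI  r3←0xbc

FIX = (r1, 0xe1)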